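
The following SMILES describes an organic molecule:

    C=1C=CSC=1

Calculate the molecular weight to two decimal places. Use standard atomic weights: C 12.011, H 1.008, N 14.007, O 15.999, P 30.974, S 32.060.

First, the molecular formula is C4H4S (counting implicit H from valence).
  C: 4 × 12.011 = 48.044
  H: 4 × 1.008 = 4.032
  S: 1 × 32.060 = 32.060
Sum: 4×12.011 + 4×1.008 + 1×32.060 = 84.136 → 84.14 g/mol.

84.14 g/mol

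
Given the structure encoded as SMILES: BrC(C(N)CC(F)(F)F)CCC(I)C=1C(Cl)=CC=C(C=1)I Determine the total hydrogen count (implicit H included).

Walk through each heavy atom and fill implicit hydrogens from standard valence (C 4, N 3, O 2, S 2, halogen 1):
  atom 1: Br (halogen, monovalent) → 0 H
  atom 2: C, bond orders sum to 3 (valence 4) → 1 H
  atom 3: C, bond orders sum to 3 (valence 4) → 1 H
  atom 4: N, bond orders sum to 1 (valence 3) → 2 H
  atom 5: C, bond orders sum to 2 (valence 4) → 2 H
  atom 6: C, bond orders sum to 4 (valence 4) → 0 H
  atom 7: F (halogen, monovalent) → 0 H
  atom 8: F (halogen, monovalent) → 0 H
  atom 9: F (halogen, monovalent) → 0 H
  atom 10: C, bond orders sum to 2 (valence 4) → 2 H
  atom 11: C, bond orders sum to 2 (valence 4) → 2 H
  atom 12: C, bond orders sum to 3 (valence 4) → 1 H
  atom 13: I (halogen, monovalent) → 0 H
  atom 14: C, bond orders sum to 4 (valence 4) → 0 H
  atom 15: C, bond orders sum to 4 (valence 4) → 0 H
  atom 16: Cl (halogen, monovalent) → 0 H
  atom 17: C, bond orders sum to 3 (valence 4) → 1 H
  atom 18: C, bond orders sum to 3 (valence 4) → 1 H
  atom 19: C, bond orders sum to 4 (valence 4) → 0 H
  atom 20: C, bond orders sum to 3 (valence 4) → 1 H
  atom 21: I (halogen, monovalent) → 0 H
Total hydrogens: 14.

14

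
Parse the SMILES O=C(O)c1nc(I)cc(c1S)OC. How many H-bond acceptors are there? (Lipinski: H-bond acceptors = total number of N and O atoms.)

4

N atoms: 1; O atoms: 3.
Lipinski HBA = 1 + 3 = 4.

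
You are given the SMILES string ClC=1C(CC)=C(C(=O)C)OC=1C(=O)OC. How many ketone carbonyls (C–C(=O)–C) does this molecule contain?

1

The ketone motif appears at heavy-atom position 7 in the SMILES.
Other groups present: 1 ester.
Ketone count: 1.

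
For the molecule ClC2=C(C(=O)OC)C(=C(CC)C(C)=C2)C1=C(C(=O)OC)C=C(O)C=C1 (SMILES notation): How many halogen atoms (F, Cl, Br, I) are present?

1

Halogen atoms appear at heavy-atom position 1 (1×Cl).
Other groups present: 2 ester, 1 hydroxyl.
Halogen count: 1.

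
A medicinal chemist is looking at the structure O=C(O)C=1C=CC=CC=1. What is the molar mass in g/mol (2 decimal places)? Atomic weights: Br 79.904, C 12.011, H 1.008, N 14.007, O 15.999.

122.12 g/mol

First, the molecular formula is C7H6O2 (counting implicit H from valence).
  C: 7 × 12.011 = 84.077
  H: 6 × 1.008 = 6.048
  O: 2 × 15.999 = 31.998
Sum: 7×12.011 + 6×1.008 + 2×15.999 = 122.123 → 122.12 g/mol.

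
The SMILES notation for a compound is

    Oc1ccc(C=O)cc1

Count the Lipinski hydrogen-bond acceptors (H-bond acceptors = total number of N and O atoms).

N atoms: 0; O atoms: 2.
Lipinski HBA = 0 + 2 = 2.

2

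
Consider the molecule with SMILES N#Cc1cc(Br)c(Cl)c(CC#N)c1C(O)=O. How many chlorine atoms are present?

Scan the SMILES for Cl atoms (remember two-letter symbols like Cl and Br are single atoms).
Chlorine count: 1.

1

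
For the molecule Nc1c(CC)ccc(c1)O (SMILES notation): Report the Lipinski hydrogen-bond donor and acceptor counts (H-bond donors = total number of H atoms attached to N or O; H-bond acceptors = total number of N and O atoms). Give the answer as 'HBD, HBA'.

3, 2

Donors: find every N or O and count the H atoms it carries.
  atom 1 (N): bond orders sum to 1 → 2 H
  atom 10 (O): bond orders sum to 1 → 1 H
Lipinski HBD = 3.
Acceptors: N atoms = 1, O atoms = 1 → HBA = 2.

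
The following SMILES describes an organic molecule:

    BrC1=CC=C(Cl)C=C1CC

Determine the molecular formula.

C8H8BrCl

Walk through each heavy atom and fill implicit hydrogens from standard valence (C 4, N 3, O 2, S 2, halogen 1):
  atom 1: Br (halogen, monovalent) → 0 H
  atom 2: C, bond orders sum to 4 (valence 4) → 0 H
  atom 3: C, bond orders sum to 3 (valence 4) → 1 H
  atom 4: C, bond orders sum to 3 (valence 4) → 1 H
  atom 5: C, bond orders sum to 4 (valence 4) → 0 H
  atom 6: Cl (halogen, monovalent) → 0 H
  atom 7: C, bond orders sum to 3 (valence 4) → 1 H
  atom 8: C, bond orders sum to 4 (valence 4) → 0 H
  atom 9: C, bond orders sum to 2 (valence 4) → 2 H
  atom 10: C, bond orders sum to 1 (valence 4) → 3 H
Totals → C:8, H:8, Br:1, Cl:1.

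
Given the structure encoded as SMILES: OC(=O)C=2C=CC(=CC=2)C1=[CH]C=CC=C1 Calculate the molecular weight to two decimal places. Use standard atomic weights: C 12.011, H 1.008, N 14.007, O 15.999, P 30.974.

198.22 g/mol

First, the molecular formula is C13H10O2 (counting implicit H from valence).
  C: 13 × 12.011 = 156.143
  H: 10 × 1.008 = 10.080
  O: 2 × 15.999 = 31.998
Sum: 13×12.011 + 10×1.008 + 2×15.999 = 198.221 → 198.22 g/mol.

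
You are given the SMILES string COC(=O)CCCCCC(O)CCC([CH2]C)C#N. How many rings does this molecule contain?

In SMILES, each pair of matching ring-closure digits denotes one ring-closing bond; the number of such bonds equals the number of independent rings.
Ring-closure bonds here: 0.

0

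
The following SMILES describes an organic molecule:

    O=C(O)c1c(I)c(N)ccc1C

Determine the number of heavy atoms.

Every atom symbol written in the SMILES (organic subset) is one heavy atom; implicit H are not written.
Heavy atoms by element → C:8, I:1, N:1, O:2.
Total: 12.

12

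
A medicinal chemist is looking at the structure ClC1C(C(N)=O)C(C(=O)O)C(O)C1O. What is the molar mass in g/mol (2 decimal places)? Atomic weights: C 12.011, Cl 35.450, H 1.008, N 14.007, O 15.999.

223.61 g/mol

First, the molecular formula is C7H10ClNO5 (counting implicit H from valence).
  C: 7 × 12.011 = 84.077
  Cl: 1 × 35.450 = 35.450
  H: 10 × 1.008 = 10.080
  N: 1 × 14.007 = 14.007
  O: 5 × 15.999 = 79.995
Sum: 7×12.011 + 1×35.450 + 10×1.008 + 1×14.007 + 5×15.999 = 223.609 → 223.61 g/mol.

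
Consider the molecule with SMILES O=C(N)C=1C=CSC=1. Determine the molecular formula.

C5H5NOS

Walk through each heavy atom and fill implicit hydrogens from standard valence (C 4, N 3, O 2, S 2, halogen 1):
  atom 1: O, bond orders sum to 2 (valence 2) → 0 H
  atom 2: C, bond orders sum to 4 (valence 4) → 0 H
  atom 3: N, bond orders sum to 1 (valence 3) → 2 H
  atom 4: C, bond orders sum to 4 (valence 4) → 0 H
  atom 5: C, bond orders sum to 3 (valence 4) → 1 H
  atom 6: C, bond orders sum to 3 (valence 4) → 1 H
  atom 7: S, bond orders sum to 2 (valence 2) → 0 H
  atom 8: C, bond orders sum to 3 (valence 4) → 1 H
Totals → C:5, H:5, N:1, O:1, S:1.
In Hill order: C5H5NOS.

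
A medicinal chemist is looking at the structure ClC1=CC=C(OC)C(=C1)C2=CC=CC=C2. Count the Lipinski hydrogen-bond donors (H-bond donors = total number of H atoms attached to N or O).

Donors: find every N or O and count the H atoms it carries.
  atom 6 (O): bond orders sum to 2 → 0 H
Lipinski HBD = 0.

0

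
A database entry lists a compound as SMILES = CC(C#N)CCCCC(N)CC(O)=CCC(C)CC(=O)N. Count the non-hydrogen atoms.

21

Every atom symbol written in the SMILES (organic subset) is one heavy atom; implicit H are not written.
Heavy atoms by element → C:16, N:3, O:2.
Total: 21.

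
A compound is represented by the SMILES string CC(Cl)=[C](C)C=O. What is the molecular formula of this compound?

C5H7ClO

Walk through each heavy atom and fill implicit hydrogens from standard valence (C 4, N 3, O 2, S 2, halogen 1):
  atom 1: C, bond orders sum to 1 (valence 4) → 3 H
  atom 2: C, bond orders sum to 4 (valence 4) → 0 H
  atom 3: Cl (halogen, monovalent) → 0 H
  atom 4: C with explicit H count 0
  atom 5: C, bond orders sum to 1 (valence 4) → 3 H
  atom 6: C, bond orders sum to 3 (valence 4) → 1 H
  atom 7: O, bond orders sum to 2 (valence 2) → 0 H
Totals → C:5, H:7, Cl:1, O:1.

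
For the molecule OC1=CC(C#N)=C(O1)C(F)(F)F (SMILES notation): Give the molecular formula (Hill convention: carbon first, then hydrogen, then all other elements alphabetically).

C6H2F3NO2

Walk through each heavy atom and fill implicit hydrogens from standard valence (C 4, N 3, O 2, S 2, halogen 1):
  atom 1: O, bond orders sum to 1 (valence 2) → 1 H
  atom 2: C, bond orders sum to 4 (valence 4) → 0 H
  atom 3: C, bond orders sum to 3 (valence 4) → 1 H
  atom 4: C, bond orders sum to 4 (valence 4) → 0 H
  atom 5: C, bond orders sum to 4 (valence 4) → 0 H
  atom 6: N, bond orders sum to 3 (valence 3) → 0 H
  atom 7: C, bond orders sum to 4 (valence 4) → 0 H
  atom 8: O, bond orders sum to 2 (valence 2) → 0 H
  atom 9: C, bond orders sum to 4 (valence 4) → 0 H
  atom 10: F (halogen, monovalent) → 0 H
  atom 11: F (halogen, monovalent) → 0 H
  atom 12: F (halogen, monovalent) → 0 H
Totals → C:6, H:2, F:3, N:1, O:2.
In Hill order: C6H2F3NO2.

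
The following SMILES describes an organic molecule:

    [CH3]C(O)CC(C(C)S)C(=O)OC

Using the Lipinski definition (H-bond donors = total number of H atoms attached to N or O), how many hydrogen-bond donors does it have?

1

Donors: find every N or O and count the H atoms it carries.
  atom 3 (O): bond orders sum to 1 → 1 H
  atom 10 (O): bond orders sum to 2 → 0 H
  atom 11 (O): bond orders sum to 2 → 0 H
Lipinski HBD = 1.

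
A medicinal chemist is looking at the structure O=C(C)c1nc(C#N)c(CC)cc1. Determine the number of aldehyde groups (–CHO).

Scan the SMILES for the aldehyde motif — none present.
Groups that are present: 1 ketone, 1 nitrile.

0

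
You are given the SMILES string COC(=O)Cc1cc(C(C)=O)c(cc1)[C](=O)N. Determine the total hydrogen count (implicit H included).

13

Walk through each heavy atom and fill implicit hydrogens from standard valence (C 4, N 3, O 2, S 2, halogen 1); for lowercase aromatic atoms, an aromatic c carries 1 H when it has two neighbours and 0 H with three, and aromatic n carries 0 H:
  atom 1: C, bond orders sum to 1 (valence 4) → 3 H
  atom 2: O, bond orders sum to 2 (valence 2) → 0 H
  atom 3: C, bond orders sum to 4 (valence 4) → 0 H
  atom 4: O, bond orders sum to 2 (valence 2) → 0 H
  atom 5: C, bond orders sum to 2 (valence 4) → 2 H
  atom 6: aromatic c, 3 neighbours → 0 H
  atom 7: aromatic c, 2 neighbours → 1 H
  atom 8: aromatic c, 3 neighbours → 0 H
  atom 9: C, bond orders sum to 4 (valence 4) → 0 H
  atom 10: C, bond orders sum to 1 (valence 4) → 3 H
  atom 11: O, bond orders sum to 2 (valence 2) → 0 H
  atom 12: aromatic c, 3 neighbours → 0 H
  atom 13: aromatic c, 2 neighbours → 1 H
  atom 14: aromatic c, 2 neighbours → 1 H
  atom 15: C with explicit H count 0
  atom 16: O, bond orders sum to 2 (valence 2) → 0 H
  atom 17: N, bond orders sum to 1 (valence 3) → 2 H
Total hydrogens: 13.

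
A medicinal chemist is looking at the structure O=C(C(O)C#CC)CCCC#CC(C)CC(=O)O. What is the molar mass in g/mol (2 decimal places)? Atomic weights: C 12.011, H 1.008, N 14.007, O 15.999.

250.29 g/mol

First, the molecular formula is C14H18O4 (counting implicit H from valence).
  C: 14 × 12.011 = 168.154
  H: 18 × 1.008 = 18.144
  O: 4 × 15.999 = 63.996
Sum: 14×12.011 + 18×1.008 + 4×15.999 = 250.294 → 250.29 g/mol.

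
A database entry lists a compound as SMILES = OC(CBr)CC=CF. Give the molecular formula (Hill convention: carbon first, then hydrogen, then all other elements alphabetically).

Walk through each heavy atom and fill implicit hydrogens from standard valence (C 4, N 3, O 2, S 2, halogen 1):
  atom 1: O, bond orders sum to 1 (valence 2) → 1 H
  atom 2: C, bond orders sum to 3 (valence 4) → 1 H
  atom 3: C, bond orders sum to 2 (valence 4) → 2 H
  atom 4: Br (halogen, monovalent) → 0 H
  atom 5: C, bond orders sum to 2 (valence 4) → 2 H
  atom 6: C, bond orders sum to 3 (valence 4) → 1 H
  atom 7: C, bond orders sum to 3 (valence 4) → 1 H
  atom 8: F (halogen, monovalent) → 0 H
Totals → C:5, H:8, Br:1, F:1, O:1.
In Hill order: C5H8BrFO.

C5H8BrFO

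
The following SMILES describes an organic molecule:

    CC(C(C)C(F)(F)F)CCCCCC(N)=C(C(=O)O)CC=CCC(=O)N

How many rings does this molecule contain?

In SMILES, each pair of matching ring-closure digits denotes one ring-closing bond; the number of such bonds equals the number of independent rings.
Ring-closure bonds here: 0.

0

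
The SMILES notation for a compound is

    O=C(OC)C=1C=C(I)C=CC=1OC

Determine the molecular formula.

Walk through each heavy atom and fill implicit hydrogens from standard valence (C 4, N 3, O 2, S 2, halogen 1):
  atom 1: O, bond orders sum to 2 (valence 2) → 0 H
  atom 2: C, bond orders sum to 4 (valence 4) → 0 H
  atom 3: O, bond orders sum to 2 (valence 2) → 0 H
  atom 4: C, bond orders sum to 1 (valence 4) → 3 H
  atom 5: C, bond orders sum to 4 (valence 4) → 0 H
  atom 6: C, bond orders sum to 3 (valence 4) → 1 H
  atom 7: C, bond orders sum to 4 (valence 4) → 0 H
  atom 8: I (halogen, monovalent) → 0 H
  atom 9: C, bond orders sum to 3 (valence 4) → 1 H
  atom 10: C, bond orders sum to 3 (valence 4) → 1 H
  atom 11: C, bond orders sum to 4 (valence 4) → 0 H
  atom 12: O, bond orders sum to 2 (valence 2) → 0 H
  atom 13: C, bond orders sum to 1 (valence 4) → 3 H
Totals → C:9, H:9, I:1, O:3.
In Hill order: C9H9IO3.

C9H9IO3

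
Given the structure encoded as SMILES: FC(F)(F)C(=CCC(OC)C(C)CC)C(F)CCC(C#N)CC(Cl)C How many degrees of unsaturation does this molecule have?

3

Molecular formula: C18H28ClF4NO.
DoU = (2C + 2 + N − H − X) / 2, where X is the halogen count and O/S are ignored.
    = (2·18 + 2 + 1 − 28 − 5) / 2 = 6 / 2 = 3.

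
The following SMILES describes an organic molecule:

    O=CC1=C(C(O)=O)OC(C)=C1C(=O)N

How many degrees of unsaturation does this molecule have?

Degree of unsaturation = (number of rings) + (number of π bonds).
Ring closures in the SMILES: 1.
π bonds: 5 double bonds (each 1 DoU) → 5 DoU from unsaturation.
Total DoU = 1 + 5 = 6.

6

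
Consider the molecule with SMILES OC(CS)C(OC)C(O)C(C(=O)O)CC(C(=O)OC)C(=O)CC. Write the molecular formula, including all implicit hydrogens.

C14H24O8S

Walk through each heavy atom and fill implicit hydrogens from standard valence (C 4, N 3, O 2, S 2, halogen 1):
  atom 1: O, bond orders sum to 1 (valence 2) → 1 H
  atom 2: C, bond orders sum to 3 (valence 4) → 1 H
  atom 3: C, bond orders sum to 2 (valence 4) → 2 H
  atom 4: S, bond orders sum to 1 (valence 2) → 1 H
  atom 5: C, bond orders sum to 3 (valence 4) → 1 H
  atom 6: O, bond orders sum to 2 (valence 2) → 0 H
  atom 7: C, bond orders sum to 1 (valence 4) → 3 H
  atom 8: C, bond orders sum to 3 (valence 4) → 1 H
  atom 9: O, bond orders sum to 1 (valence 2) → 1 H
  atom 10: C, bond orders sum to 3 (valence 4) → 1 H
  atom 11: C, bond orders sum to 4 (valence 4) → 0 H
  atom 12: O, bond orders sum to 2 (valence 2) → 0 H
  atom 13: O, bond orders sum to 1 (valence 2) → 1 H
  atom 14: C, bond orders sum to 2 (valence 4) → 2 H
  atom 15: C, bond orders sum to 3 (valence 4) → 1 H
  atom 16: C, bond orders sum to 4 (valence 4) → 0 H
  atom 17: O, bond orders sum to 2 (valence 2) → 0 H
  atom 18: O, bond orders sum to 2 (valence 2) → 0 H
  atom 19: C, bond orders sum to 1 (valence 4) → 3 H
  atom 20: C, bond orders sum to 4 (valence 4) → 0 H
  atom 21: O, bond orders sum to 2 (valence 2) → 0 H
  atom 22: C, bond orders sum to 2 (valence 4) → 2 H
  atom 23: C, bond orders sum to 1 (valence 4) → 3 H
Totals → C:14, H:24, O:8, S:1.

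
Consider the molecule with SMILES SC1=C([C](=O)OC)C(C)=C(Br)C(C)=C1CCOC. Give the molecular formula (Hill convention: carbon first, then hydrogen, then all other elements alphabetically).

C13H17BrO3S

Walk through each heavy atom and fill implicit hydrogens from standard valence (C 4, N 3, O 2, S 2, halogen 1):
  atom 1: S, bond orders sum to 1 (valence 2) → 1 H
  atom 2: C, bond orders sum to 4 (valence 4) → 0 H
  atom 3: C, bond orders sum to 4 (valence 4) → 0 H
  atom 4: C with explicit H count 0
  atom 5: O, bond orders sum to 2 (valence 2) → 0 H
  atom 6: O, bond orders sum to 2 (valence 2) → 0 H
  atom 7: C, bond orders sum to 1 (valence 4) → 3 H
  atom 8: C, bond orders sum to 4 (valence 4) → 0 H
  atom 9: C, bond orders sum to 1 (valence 4) → 3 H
  atom 10: C, bond orders sum to 4 (valence 4) → 0 H
  atom 11: Br (halogen, monovalent) → 0 H
  atom 12: C, bond orders sum to 4 (valence 4) → 0 H
  atom 13: C, bond orders sum to 1 (valence 4) → 3 H
  atom 14: C, bond orders sum to 4 (valence 4) → 0 H
  atom 15: C, bond orders sum to 2 (valence 4) → 2 H
  atom 16: C, bond orders sum to 2 (valence 4) → 2 H
  atom 17: O, bond orders sum to 2 (valence 2) → 0 H
  atom 18: C, bond orders sum to 1 (valence 4) → 3 H
Totals → C:13, H:17, Br:1, O:3, S:1.
In Hill order: C13H17BrO3S.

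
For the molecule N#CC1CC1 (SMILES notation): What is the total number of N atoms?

1

Scan the SMILES for N atoms (remember two-letter symbols like Cl and Br are single atoms).
Nitrogen count: 1.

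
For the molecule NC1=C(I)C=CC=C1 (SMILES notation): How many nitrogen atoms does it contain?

1

Scan the SMILES for N atoms (remember two-letter symbols like Cl and Br are single atoms).
Nitrogen count: 1.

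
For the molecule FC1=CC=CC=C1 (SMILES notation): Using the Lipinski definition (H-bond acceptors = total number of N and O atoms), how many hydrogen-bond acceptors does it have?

N atoms: 0; O atoms: 0.
Lipinski HBA = 0 + 0 = 0.

0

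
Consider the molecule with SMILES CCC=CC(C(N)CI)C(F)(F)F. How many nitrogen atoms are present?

1

Scan the SMILES for N atoms (remember two-letter symbols like Cl and Br are single atoms).
Nitrogen count: 1.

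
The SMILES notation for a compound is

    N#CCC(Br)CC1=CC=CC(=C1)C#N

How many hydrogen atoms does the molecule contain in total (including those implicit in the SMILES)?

9

Walk through each heavy atom and fill implicit hydrogens from standard valence (C 4, N 3, O 2, S 2, halogen 1):
  atom 1: N, bond orders sum to 3 (valence 3) → 0 H
  atom 2: C, bond orders sum to 4 (valence 4) → 0 H
  atom 3: C, bond orders sum to 2 (valence 4) → 2 H
  atom 4: C, bond orders sum to 3 (valence 4) → 1 H
  atom 5: Br (halogen, monovalent) → 0 H
  atom 6: C, bond orders sum to 2 (valence 4) → 2 H
  atom 7: C, bond orders sum to 4 (valence 4) → 0 H
  atom 8: C, bond orders sum to 3 (valence 4) → 1 H
  atom 9: C, bond orders sum to 3 (valence 4) → 1 H
  atom 10: C, bond orders sum to 3 (valence 4) → 1 H
  atom 11: C, bond orders sum to 4 (valence 4) → 0 H
  atom 12: C, bond orders sum to 3 (valence 4) → 1 H
  atom 13: C, bond orders sum to 4 (valence 4) → 0 H
  atom 14: N, bond orders sum to 3 (valence 3) → 0 H
Total hydrogens: 9.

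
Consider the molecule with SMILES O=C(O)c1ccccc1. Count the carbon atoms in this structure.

7

Count every carbon token in the SMILES (each C, including those in ring-closure positions and inside branches).
Carbon count: 7.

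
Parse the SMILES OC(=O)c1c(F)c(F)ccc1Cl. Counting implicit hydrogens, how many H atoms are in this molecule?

3

Walk through each heavy atom and fill implicit hydrogens from standard valence (C 4, N 3, O 2, S 2, halogen 1); for lowercase aromatic atoms, an aromatic c carries 1 H when it has two neighbours and 0 H with three, and aromatic n carries 0 H:
  atom 1: O, bond orders sum to 1 (valence 2) → 1 H
  atom 2: C, bond orders sum to 4 (valence 4) → 0 H
  atom 3: O, bond orders sum to 2 (valence 2) → 0 H
  atom 4: aromatic c, 3 neighbours → 0 H
  atom 5: aromatic c, 3 neighbours → 0 H
  atom 6: F (halogen, monovalent) → 0 H
  atom 7: aromatic c, 3 neighbours → 0 H
  atom 8: F (halogen, monovalent) → 0 H
  atom 9: aromatic c, 2 neighbours → 1 H
  atom 10: aromatic c, 2 neighbours → 1 H
  atom 11: aromatic c, 3 neighbours → 0 H
  atom 12: Cl (halogen, monovalent) → 0 H
Total hydrogens: 3.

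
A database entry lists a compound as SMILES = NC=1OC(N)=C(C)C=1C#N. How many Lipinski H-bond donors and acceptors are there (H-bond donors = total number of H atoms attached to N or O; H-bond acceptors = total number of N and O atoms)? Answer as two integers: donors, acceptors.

4, 4

Donors: find every N or O and count the H atoms it carries.
  atom 1 (N): bond orders sum to 1 → 2 H
  atom 3 (O): bond orders sum to 2 → 0 H
  atom 5 (N): bond orders sum to 1 → 2 H
  atom 10 (N): bond orders sum to 3 → 0 H
Lipinski HBD = 4.
Acceptors: N atoms = 3, O atoms = 1 → HBA = 4.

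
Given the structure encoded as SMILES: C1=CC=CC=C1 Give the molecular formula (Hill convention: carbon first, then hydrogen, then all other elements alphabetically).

C6H6

Walk through each heavy atom and fill implicit hydrogens from standard valence (C 4, N 3, O 2, S 2, halogen 1):
  atom 1: C, bond orders sum to 3 (valence 4) → 1 H
  atom 2: C, bond orders sum to 3 (valence 4) → 1 H
  atom 3: C, bond orders sum to 3 (valence 4) → 1 H
  atom 4: C, bond orders sum to 3 (valence 4) → 1 H
  atom 5: C, bond orders sum to 3 (valence 4) → 1 H
  atom 6: C, bond orders sum to 3 (valence 4) → 1 H
Totals → C:6, H:6.
In Hill order: C6H6.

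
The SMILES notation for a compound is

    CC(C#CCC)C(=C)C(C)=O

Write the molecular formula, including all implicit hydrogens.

Walk through each heavy atom and fill implicit hydrogens from standard valence (C 4, N 3, O 2, S 2, halogen 1):
  atom 1: C, bond orders sum to 1 (valence 4) → 3 H
  atom 2: C, bond orders sum to 3 (valence 4) → 1 H
  atom 3: C, bond orders sum to 4 (valence 4) → 0 H
  atom 4: C, bond orders sum to 4 (valence 4) → 0 H
  atom 5: C, bond orders sum to 2 (valence 4) → 2 H
  atom 6: C, bond orders sum to 1 (valence 4) → 3 H
  atom 7: C, bond orders sum to 4 (valence 4) → 0 H
  atom 8: C, bond orders sum to 2 (valence 4) → 2 H
  atom 9: C, bond orders sum to 4 (valence 4) → 0 H
  atom 10: C, bond orders sum to 1 (valence 4) → 3 H
  atom 11: O, bond orders sum to 2 (valence 2) → 0 H
Totals → C:10, H:14, O:1.

C10H14O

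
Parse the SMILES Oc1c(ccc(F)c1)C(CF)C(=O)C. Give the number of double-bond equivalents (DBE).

5

Molecular formula: C10H10F2O2.
DoU = (2C + 2 + N − H − X) / 2, where X is the halogen count and O/S are ignored.
    = (2·10 + 2 + 0 − 10 − 2) / 2 = 10 / 2 = 5.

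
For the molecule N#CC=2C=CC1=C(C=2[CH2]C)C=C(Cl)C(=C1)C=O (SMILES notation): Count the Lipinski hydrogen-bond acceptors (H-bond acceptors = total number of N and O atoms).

2

N atoms: 1; O atoms: 1.
Lipinski HBA = 1 + 1 = 2.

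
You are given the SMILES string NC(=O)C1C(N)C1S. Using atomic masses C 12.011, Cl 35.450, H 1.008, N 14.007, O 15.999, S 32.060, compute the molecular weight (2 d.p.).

132.18 g/mol

First, the molecular formula is C4H8N2OS (counting implicit H from valence).
  C: 4 × 12.011 = 48.044
  H: 8 × 1.008 = 8.064
  N: 2 × 14.007 = 28.014
  O: 1 × 15.999 = 15.999
  S: 1 × 32.060 = 32.060
Sum: 4×12.011 + 8×1.008 + 2×14.007 + 1×15.999 + 1×32.060 = 132.181 → 132.18 g/mol.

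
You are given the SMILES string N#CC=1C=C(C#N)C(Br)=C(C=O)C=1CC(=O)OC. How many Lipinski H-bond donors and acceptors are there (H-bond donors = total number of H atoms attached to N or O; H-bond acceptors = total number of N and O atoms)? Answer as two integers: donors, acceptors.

0, 5

Donors: find every N or O and count the H atoms it carries.
  atom 1 (N): bond orders sum to 3 → 0 H
  atom 7 (N): bond orders sum to 3 → 0 H
  atom 12 (O): bond orders sum to 2 → 0 H
  atom 16 (O): bond orders sum to 2 → 0 H
  atom 17 (O): bond orders sum to 2 → 0 H
Lipinski HBD = 0.
Acceptors: N atoms = 2, O atoms = 3 → HBA = 5.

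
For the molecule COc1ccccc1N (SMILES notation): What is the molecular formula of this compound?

C7H9NO

Walk through each heavy atom and fill implicit hydrogens from standard valence (C 4, N 3, O 2, S 2, halogen 1); for lowercase aromatic atoms, an aromatic c carries 1 H when it has two neighbours and 0 H with three, and aromatic n carries 0 H:
  atom 1: C, bond orders sum to 1 (valence 4) → 3 H
  atom 2: O, bond orders sum to 2 (valence 2) → 0 H
  atom 3: aromatic c, 3 neighbours → 0 H
  atom 4: aromatic c, 2 neighbours → 1 H
  atom 5: aromatic c, 2 neighbours → 1 H
  atom 6: aromatic c, 2 neighbours → 1 H
  atom 7: aromatic c, 2 neighbours → 1 H
  atom 8: aromatic c, 3 neighbours → 0 H
  atom 9: N, bond orders sum to 1 (valence 3) → 2 H
Totals → C:7, H:9, N:1, O:1.
In Hill order: C7H9NO.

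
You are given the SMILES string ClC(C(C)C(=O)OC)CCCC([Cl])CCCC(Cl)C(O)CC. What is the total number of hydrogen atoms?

Walk through each heavy atom and fill implicit hydrogens from standard valence (C 4, N 3, O 2, S 2, halogen 1):
  atom 1: Cl (halogen, monovalent) → 0 H
  atom 2: C, bond orders sum to 3 (valence 4) → 1 H
  atom 3: C, bond orders sum to 3 (valence 4) → 1 H
  atom 4: C, bond orders sum to 1 (valence 4) → 3 H
  atom 5: C, bond orders sum to 4 (valence 4) → 0 H
  atom 6: O, bond orders sum to 2 (valence 2) → 0 H
  atom 7: O, bond orders sum to 2 (valence 2) → 0 H
  atom 8: C, bond orders sum to 1 (valence 4) → 3 H
  atom 9: C, bond orders sum to 2 (valence 4) → 2 H
  atom 10: C, bond orders sum to 2 (valence 4) → 2 H
  atom 11: C, bond orders sum to 2 (valence 4) → 2 H
  atom 12: C, bond orders sum to 3 (valence 4) → 1 H
  atom 13: Cl with explicit H count 0
  atom 14: C, bond orders sum to 2 (valence 4) → 2 H
  atom 15: C, bond orders sum to 2 (valence 4) → 2 H
  atom 16: C, bond orders sum to 2 (valence 4) → 2 H
  atom 17: C, bond orders sum to 3 (valence 4) → 1 H
  atom 18: Cl (halogen, monovalent) → 0 H
  atom 19: C, bond orders sum to 3 (valence 4) → 1 H
  atom 20: O, bond orders sum to 1 (valence 2) → 1 H
  atom 21: C, bond orders sum to 2 (valence 4) → 2 H
  atom 22: C, bond orders sum to 1 (valence 4) → 3 H
Total hydrogens: 29.

29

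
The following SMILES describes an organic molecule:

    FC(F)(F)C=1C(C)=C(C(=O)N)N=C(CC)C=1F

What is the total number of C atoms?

Count every carbon token in the SMILES (each C, including those in ring-closure positions and inside branches).
Carbon count: 10.

10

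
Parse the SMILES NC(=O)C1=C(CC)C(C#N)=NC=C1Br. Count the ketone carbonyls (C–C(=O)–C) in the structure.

Scan the SMILES for the ketone motif — none present.
Groups that are present: 1 amide, 1 nitrile.

0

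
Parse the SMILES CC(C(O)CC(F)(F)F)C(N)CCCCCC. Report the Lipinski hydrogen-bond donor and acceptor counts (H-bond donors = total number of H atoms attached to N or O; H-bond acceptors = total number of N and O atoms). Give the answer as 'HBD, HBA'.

Donors: find every N or O and count the H atoms it carries.
  atom 4 (O): bond orders sum to 1 → 1 H
  atom 11 (N): bond orders sum to 1 → 2 H
Lipinski HBD = 3.
Acceptors: N atoms = 1, O atoms = 1 → HBA = 2.

3, 2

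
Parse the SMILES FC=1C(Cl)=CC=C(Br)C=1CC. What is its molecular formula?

C8H7BrClF

Walk through each heavy atom and fill implicit hydrogens from standard valence (C 4, N 3, O 2, S 2, halogen 1):
  atom 1: F (halogen, monovalent) → 0 H
  atom 2: C, bond orders sum to 4 (valence 4) → 0 H
  atom 3: C, bond orders sum to 4 (valence 4) → 0 H
  atom 4: Cl (halogen, monovalent) → 0 H
  atom 5: C, bond orders sum to 3 (valence 4) → 1 H
  atom 6: C, bond orders sum to 3 (valence 4) → 1 H
  atom 7: C, bond orders sum to 4 (valence 4) → 0 H
  atom 8: Br (halogen, monovalent) → 0 H
  atom 9: C, bond orders sum to 4 (valence 4) → 0 H
  atom 10: C, bond orders sum to 2 (valence 4) → 2 H
  atom 11: C, bond orders sum to 1 (valence 4) → 3 H
Totals → C:8, H:7, Br:1, Cl:1, F:1.
In Hill order: C8H7BrClF.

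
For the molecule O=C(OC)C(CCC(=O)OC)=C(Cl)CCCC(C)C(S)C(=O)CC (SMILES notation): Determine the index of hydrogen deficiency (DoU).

4

Degree of unsaturation = (number of rings) + (number of π bonds).
Ring closures in the SMILES: 0.
π bonds: 4 double bonds (each 1 DoU) → 4 DoU from unsaturation.
Total DoU = 0 + 4 = 4.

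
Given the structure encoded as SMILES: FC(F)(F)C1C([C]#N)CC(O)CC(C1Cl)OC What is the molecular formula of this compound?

Walk through each heavy atom and fill implicit hydrogens from standard valence (C 4, N 3, O 2, S 2, halogen 1):
  atom 1: F (halogen, monovalent) → 0 H
  atom 2: C, bond orders sum to 4 (valence 4) → 0 H
  atom 3: F (halogen, monovalent) → 0 H
  atom 4: F (halogen, monovalent) → 0 H
  atom 5: C, bond orders sum to 3 (valence 4) → 1 H
  atom 6: C, bond orders sum to 3 (valence 4) → 1 H
  atom 7: C with explicit H count 0
  atom 8: N, bond orders sum to 3 (valence 3) → 0 H
  atom 9: C, bond orders sum to 2 (valence 4) → 2 H
  atom 10: C, bond orders sum to 3 (valence 4) → 1 H
  atom 11: O, bond orders sum to 1 (valence 2) → 1 H
  atom 12: C, bond orders sum to 2 (valence 4) → 2 H
  atom 13: C, bond orders sum to 3 (valence 4) → 1 H
  atom 14: C, bond orders sum to 3 (valence 4) → 1 H
  atom 15: Cl (halogen, monovalent) → 0 H
  atom 16: O, bond orders sum to 2 (valence 2) → 0 H
  atom 17: C, bond orders sum to 1 (valence 4) → 3 H
Totals → C:10, H:13, Cl:1, F:3, N:1, O:2.
In Hill order: C10H13ClF3NO2.

C10H13ClF3NO2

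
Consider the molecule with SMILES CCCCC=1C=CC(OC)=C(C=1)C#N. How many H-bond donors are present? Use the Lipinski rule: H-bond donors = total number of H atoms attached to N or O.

Donors: find every N or O and count the H atoms it carries.
  atom 9 (O): bond orders sum to 2 → 0 H
  atom 14 (N): bond orders sum to 3 → 0 H
Lipinski HBD = 0.

0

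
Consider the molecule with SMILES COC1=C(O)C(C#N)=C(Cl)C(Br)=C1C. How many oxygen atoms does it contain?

2

Scan the SMILES for O atoms (remember two-letter symbols like Cl and Br are single atoms).
Oxygen count: 2.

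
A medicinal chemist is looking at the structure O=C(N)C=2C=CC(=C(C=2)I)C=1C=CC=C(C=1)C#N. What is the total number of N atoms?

2

Scan the SMILES for N atoms (remember two-letter symbols like Cl and Br are single atoms).
Nitrogen count: 2.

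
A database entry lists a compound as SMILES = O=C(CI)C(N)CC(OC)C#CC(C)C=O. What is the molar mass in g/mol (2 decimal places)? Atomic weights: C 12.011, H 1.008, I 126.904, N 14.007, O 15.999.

337.16 g/mol

First, the molecular formula is C11H16INO3 (counting implicit H from valence).
  C: 11 × 12.011 = 132.121
  H: 16 × 1.008 = 16.128
  I: 1 × 126.904 = 126.904
  N: 1 × 14.007 = 14.007
  O: 3 × 15.999 = 47.997
Sum: 11×12.011 + 16×1.008 + 1×126.904 + 1×14.007 + 3×15.999 = 337.157 → 337.16 g/mol.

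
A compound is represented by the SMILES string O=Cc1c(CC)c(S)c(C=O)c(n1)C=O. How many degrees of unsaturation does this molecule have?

Molecular formula: C10H9NO3S.
DoU = (2C + 2 + N − H − X) / 2, where X is the halogen count and O/S are ignored.
    = (2·10 + 2 + 1 − 9 − 0) / 2 = 14 / 2 = 7.

7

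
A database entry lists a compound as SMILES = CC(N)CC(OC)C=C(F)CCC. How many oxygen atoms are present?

1

Scan the SMILES for O atoms (remember two-letter symbols like Cl and Br are single atoms).
Oxygen count: 1.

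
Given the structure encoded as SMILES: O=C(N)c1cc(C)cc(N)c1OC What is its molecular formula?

C9H12N2O2

Walk through each heavy atom and fill implicit hydrogens from standard valence (C 4, N 3, O 2, S 2, halogen 1); for lowercase aromatic atoms, an aromatic c carries 1 H when it has two neighbours and 0 H with three, and aromatic n carries 0 H:
  atom 1: O, bond orders sum to 2 (valence 2) → 0 H
  atom 2: C, bond orders sum to 4 (valence 4) → 0 H
  atom 3: N, bond orders sum to 1 (valence 3) → 2 H
  atom 4: aromatic c, 3 neighbours → 0 H
  atom 5: aromatic c, 2 neighbours → 1 H
  atom 6: aromatic c, 3 neighbours → 0 H
  atom 7: C, bond orders sum to 1 (valence 4) → 3 H
  atom 8: aromatic c, 2 neighbours → 1 H
  atom 9: aromatic c, 3 neighbours → 0 H
  atom 10: N, bond orders sum to 1 (valence 3) → 2 H
  atom 11: aromatic c, 3 neighbours → 0 H
  atom 12: O, bond orders sum to 2 (valence 2) → 0 H
  atom 13: C, bond orders sum to 1 (valence 4) → 3 H
Totals → C:9, H:12, N:2, O:2.
In Hill order: C9H12N2O2.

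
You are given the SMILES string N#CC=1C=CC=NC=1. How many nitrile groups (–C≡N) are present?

1

The nitrile motif appears at heavy-atom position 2 in the SMILES.
Nitrile count: 1.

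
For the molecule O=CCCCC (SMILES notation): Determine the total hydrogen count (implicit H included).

Walk through each heavy atom and fill implicit hydrogens from standard valence (C 4, N 3, O 2, S 2, halogen 1):
  atom 1: O, bond orders sum to 2 (valence 2) → 0 H
  atom 2: C, bond orders sum to 3 (valence 4) → 1 H
  atom 3: C, bond orders sum to 2 (valence 4) → 2 H
  atom 4: C, bond orders sum to 2 (valence 4) → 2 H
  atom 5: C, bond orders sum to 2 (valence 4) → 2 H
  atom 6: C, bond orders sum to 1 (valence 4) → 3 H
Total hydrogens: 10.

10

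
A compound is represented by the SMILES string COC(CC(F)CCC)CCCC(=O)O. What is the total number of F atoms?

Scan the SMILES for F atoms (remember two-letter symbols like Cl and Br are single atoms).
Fluorine count: 1.

1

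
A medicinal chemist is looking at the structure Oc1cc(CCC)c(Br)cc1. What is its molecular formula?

C9H11BrO

Walk through each heavy atom and fill implicit hydrogens from standard valence (C 4, N 3, O 2, S 2, halogen 1); for lowercase aromatic atoms, an aromatic c carries 1 H when it has two neighbours and 0 H with three, and aromatic n carries 0 H:
  atom 1: O, bond orders sum to 1 (valence 2) → 1 H
  atom 2: aromatic c, 3 neighbours → 0 H
  atom 3: aromatic c, 2 neighbours → 1 H
  atom 4: aromatic c, 3 neighbours → 0 H
  atom 5: C, bond orders sum to 2 (valence 4) → 2 H
  atom 6: C, bond orders sum to 2 (valence 4) → 2 H
  atom 7: C, bond orders sum to 1 (valence 4) → 3 H
  atom 8: aromatic c, 3 neighbours → 0 H
  atom 9: Br (halogen, monovalent) → 0 H
  atom 10: aromatic c, 2 neighbours → 1 H
  atom 11: aromatic c, 2 neighbours → 1 H
Totals → C:9, H:11, Br:1, O:1.
In Hill order: C9H11BrO.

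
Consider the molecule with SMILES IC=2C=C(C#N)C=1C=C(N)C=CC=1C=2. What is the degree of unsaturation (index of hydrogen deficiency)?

Molecular formula: C11H7IN2.
DoU = (2C + 2 + N − H − X) / 2, where X is the halogen count and O/S are ignored.
    = (2·11 + 2 + 2 − 7 − 1) / 2 = 18 / 2 = 9.

9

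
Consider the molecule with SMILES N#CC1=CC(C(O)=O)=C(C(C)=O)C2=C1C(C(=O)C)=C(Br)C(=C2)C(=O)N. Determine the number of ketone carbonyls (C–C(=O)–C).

2

The ketone motif appears at heavy-atom positions 10, 16 in the SMILES.
Other groups present: 1 amide, 1 carboxylic acid, 1 nitrile.
Ketone count: 2.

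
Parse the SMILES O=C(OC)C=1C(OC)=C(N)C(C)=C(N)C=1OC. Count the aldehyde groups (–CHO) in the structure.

Scan the SMILES for the aldehyde motif — none present.
Groups that are present: 1 ester, 2 ether, 2 primary amine.

0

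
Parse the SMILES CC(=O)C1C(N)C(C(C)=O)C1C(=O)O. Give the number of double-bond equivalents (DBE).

Degree of unsaturation = (number of rings) + (number of π bonds).
Ring closures in the SMILES: 1.
π bonds: 3 double bonds (each 1 DoU) → 3 DoU from unsaturation.
Total DoU = 1 + 3 = 4.

4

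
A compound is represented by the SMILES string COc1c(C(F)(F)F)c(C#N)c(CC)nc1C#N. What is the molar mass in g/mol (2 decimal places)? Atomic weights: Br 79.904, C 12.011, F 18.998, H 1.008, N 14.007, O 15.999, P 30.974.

255.20 g/mol

First, the molecular formula is C11H8F3N3O (counting implicit H from valence).
  C: 11 × 12.011 = 132.121
  F: 3 × 18.998 = 56.994
  H: 8 × 1.008 = 8.064
  N: 3 × 14.007 = 42.021
  O: 1 × 15.999 = 15.999
Sum: 11×12.011 + 3×18.998 + 8×1.008 + 3×14.007 + 1×15.999 = 255.199 → 255.20 g/mol.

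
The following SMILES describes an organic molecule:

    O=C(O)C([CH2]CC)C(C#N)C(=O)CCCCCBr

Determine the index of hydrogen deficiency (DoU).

4

Degree of unsaturation = (number of rings) + (number of π bonds).
Ring closures in the SMILES: 0.
π bonds: 2 double bonds (each 1 DoU), 1 triple bond (each 2 DoU) → 4 DoU from unsaturation.
Total DoU = 0 + 4 = 4.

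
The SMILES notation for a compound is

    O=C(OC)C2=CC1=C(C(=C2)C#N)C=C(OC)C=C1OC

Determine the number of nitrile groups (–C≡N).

The nitrile motif appears at heavy-atom position 11 in the SMILES.
Other groups present: 1 ester, 2 ether.
Nitrile count: 1.

1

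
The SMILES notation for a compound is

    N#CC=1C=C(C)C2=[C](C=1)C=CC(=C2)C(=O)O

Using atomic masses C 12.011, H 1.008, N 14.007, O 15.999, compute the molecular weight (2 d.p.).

First, the molecular formula is C13H9NO2 (counting implicit H from valence).
  C: 13 × 12.011 = 156.143
  H: 9 × 1.008 = 9.072
  N: 1 × 14.007 = 14.007
  O: 2 × 15.999 = 31.998
Sum: 13×12.011 + 9×1.008 + 1×14.007 + 2×15.999 = 211.220 → 211.22 g/mol.

211.22 g/mol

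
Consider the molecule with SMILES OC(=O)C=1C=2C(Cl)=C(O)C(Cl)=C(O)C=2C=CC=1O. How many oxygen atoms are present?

Scan the SMILES for O atoms (remember two-letter symbols like Cl and Br are single atoms).
Oxygen count: 5.

5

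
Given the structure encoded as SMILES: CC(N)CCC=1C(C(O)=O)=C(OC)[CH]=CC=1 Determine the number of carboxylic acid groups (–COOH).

The carboxylic acid motif appears at heavy-atom position 8 in the SMILES.
Other groups present: 1 ether, 1 primary amine.
Carboxylic acid count: 1.

1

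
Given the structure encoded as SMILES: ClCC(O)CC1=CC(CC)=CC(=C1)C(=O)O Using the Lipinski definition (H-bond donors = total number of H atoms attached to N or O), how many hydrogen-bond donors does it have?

2

Donors: find every N or O and count the H atoms it carries.
  atom 4 (O): bond orders sum to 1 → 1 H
  atom 15 (O): bond orders sum to 2 → 0 H
  atom 16 (O): bond orders sum to 1 → 1 H
Lipinski HBD = 2.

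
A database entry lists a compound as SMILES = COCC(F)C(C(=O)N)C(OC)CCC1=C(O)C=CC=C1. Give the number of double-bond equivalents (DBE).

Degree of unsaturation = (number of rings) + (number of π bonds).
Ring closures in the SMILES: 1.
π bonds: 4 double bonds (each 1 DoU) → 4 DoU from unsaturation.
Total DoU = 1 + 4 = 5.

5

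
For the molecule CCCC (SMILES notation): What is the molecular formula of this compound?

Walk through each heavy atom and fill implicit hydrogens from standard valence (C 4, N 3, O 2, S 2, halogen 1):
  atom 1: C, bond orders sum to 1 (valence 4) → 3 H
  atom 2: C, bond orders sum to 2 (valence 4) → 2 H
  atom 3: C, bond orders sum to 2 (valence 4) → 2 H
  atom 4: C, bond orders sum to 1 (valence 4) → 3 H
Totals → C:4, H:10.
In Hill order: C4H10.

C4H10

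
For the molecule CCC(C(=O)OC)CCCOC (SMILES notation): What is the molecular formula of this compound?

Walk through each heavy atom and fill implicit hydrogens from standard valence (C 4, N 3, O 2, S 2, halogen 1):
  atom 1: C, bond orders sum to 1 (valence 4) → 3 H
  atom 2: C, bond orders sum to 2 (valence 4) → 2 H
  atom 3: C, bond orders sum to 3 (valence 4) → 1 H
  atom 4: C, bond orders sum to 4 (valence 4) → 0 H
  atom 5: O, bond orders sum to 2 (valence 2) → 0 H
  atom 6: O, bond orders sum to 2 (valence 2) → 0 H
  atom 7: C, bond orders sum to 1 (valence 4) → 3 H
  atom 8: C, bond orders sum to 2 (valence 4) → 2 H
  atom 9: C, bond orders sum to 2 (valence 4) → 2 H
  atom 10: C, bond orders sum to 2 (valence 4) → 2 H
  atom 11: O, bond orders sum to 2 (valence 2) → 0 H
  atom 12: C, bond orders sum to 1 (valence 4) → 3 H
Totals → C:9, H:18, O:3.

C9H18O3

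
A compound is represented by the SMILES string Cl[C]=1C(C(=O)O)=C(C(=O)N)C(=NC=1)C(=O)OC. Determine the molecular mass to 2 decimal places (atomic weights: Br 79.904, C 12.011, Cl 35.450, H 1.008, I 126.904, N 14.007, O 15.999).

First, the molecular formula is C9H7ClN2O5 (counting implicit H from valence).
  C: 9 × 12.011 = 108.099
  Cl: 1 × 35.450 = 35.450
  H: 7 × 1.008 = 7.056
  N: 2 × 14.007 = 28.014
  O: 5 × 15.999 = 79.995
Sum: 9×12.011 + 1×35.450 + 7×1.008 + 2×14.007 + 5×15.999 = 258.614 → 258.61 g/mol.

258.61 g/mol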